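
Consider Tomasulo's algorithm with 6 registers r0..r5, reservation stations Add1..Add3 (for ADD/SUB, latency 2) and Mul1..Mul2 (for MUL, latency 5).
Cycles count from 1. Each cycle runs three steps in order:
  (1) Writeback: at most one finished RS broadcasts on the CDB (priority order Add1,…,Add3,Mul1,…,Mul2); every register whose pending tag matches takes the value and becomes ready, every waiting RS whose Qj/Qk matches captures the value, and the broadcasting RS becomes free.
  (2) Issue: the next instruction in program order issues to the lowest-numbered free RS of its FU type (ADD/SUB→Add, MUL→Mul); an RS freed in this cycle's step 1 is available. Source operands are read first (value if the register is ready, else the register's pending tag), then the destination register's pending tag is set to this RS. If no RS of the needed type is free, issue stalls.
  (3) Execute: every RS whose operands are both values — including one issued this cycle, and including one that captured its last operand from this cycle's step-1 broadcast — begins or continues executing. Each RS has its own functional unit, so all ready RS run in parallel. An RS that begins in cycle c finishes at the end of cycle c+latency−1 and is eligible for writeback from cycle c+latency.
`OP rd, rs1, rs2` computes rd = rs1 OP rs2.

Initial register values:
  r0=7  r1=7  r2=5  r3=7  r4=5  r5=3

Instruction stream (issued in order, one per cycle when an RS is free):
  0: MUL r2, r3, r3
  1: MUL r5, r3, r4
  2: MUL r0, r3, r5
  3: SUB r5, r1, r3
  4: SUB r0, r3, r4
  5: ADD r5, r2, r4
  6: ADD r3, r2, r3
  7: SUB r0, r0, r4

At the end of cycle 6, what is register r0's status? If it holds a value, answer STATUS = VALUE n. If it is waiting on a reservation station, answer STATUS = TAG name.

cycle 1: issue MUL r2<-Mul1 // r0:7,r1:7,r2:Mul1,r3:7,r4:5,r5:3
cycle 2: issue MUL r5<-Mul2 // r0:7,r1:7,r2:Mul1,r3:7,r4:5,r5:Mul2
cycle 3: stall // r0:7,r1:7,r2:Mul1,r3:7,r4:5,r5:Mul2
cycle 4: stall // r0:7,r1:7,r2:Mul1,r3:7,r4:5,r5:Mul2
cycle 5: stall // r0:7,r1:7,r2:Mul1,r3:7,r4:5,r5:Mul2
cycle 6: CDB Mul1=49; issue MUL r0<-Mul1 // r0:Mul1,r1:7,r2:49,r3:7,r4:5,r5:Mul2

STATUS = TAG Mul1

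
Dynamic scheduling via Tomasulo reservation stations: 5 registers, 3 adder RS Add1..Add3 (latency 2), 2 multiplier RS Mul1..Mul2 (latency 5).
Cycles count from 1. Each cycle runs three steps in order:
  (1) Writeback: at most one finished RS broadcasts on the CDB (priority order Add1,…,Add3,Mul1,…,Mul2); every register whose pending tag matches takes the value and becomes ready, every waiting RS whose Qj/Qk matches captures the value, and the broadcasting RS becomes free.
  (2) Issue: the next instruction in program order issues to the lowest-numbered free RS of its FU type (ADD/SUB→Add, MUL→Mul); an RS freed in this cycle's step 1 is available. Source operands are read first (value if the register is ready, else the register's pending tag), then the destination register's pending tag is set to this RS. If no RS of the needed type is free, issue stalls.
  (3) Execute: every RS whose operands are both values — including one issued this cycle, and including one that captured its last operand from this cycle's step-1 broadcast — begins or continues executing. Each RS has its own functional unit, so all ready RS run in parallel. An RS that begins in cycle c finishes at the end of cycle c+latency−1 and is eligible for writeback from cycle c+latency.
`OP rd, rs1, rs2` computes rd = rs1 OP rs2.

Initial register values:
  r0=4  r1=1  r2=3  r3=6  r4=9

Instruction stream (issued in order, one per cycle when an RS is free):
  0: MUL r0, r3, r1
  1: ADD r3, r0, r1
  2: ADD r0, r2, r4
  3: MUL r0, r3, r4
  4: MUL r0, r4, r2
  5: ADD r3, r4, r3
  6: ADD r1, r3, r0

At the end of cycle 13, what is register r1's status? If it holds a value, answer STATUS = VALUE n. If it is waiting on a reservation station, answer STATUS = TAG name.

  c1: issue MUL r0<-Mul1  regs: r0:Mul1,r1:1,r2:3,r3:6,r4:9
  c2: issue ADD r3<-Add1  regs: r0:Mul1,r1:1,r2:3,r3:Add1,r4:9
  c3: issue ADD r0<-Add2  regs: r0:Add2,r1:1,r2:3,r3:Add1,r4:9
  c4: issue MUL r0<-Mul2  regs: r0:Mul2,r1:1,r2:3,r3:Add1,r4:9
  c5: CDB Add2=12; stall  regs: r0:Mul2,r1:1,r2:3,r3:Add1,r4:9
  c6: CDB Mul1=6; issue MUL r0<-Mul1  regs: r0:Mul1,r1:1,r2:3,r3:Add1,r4:9
  c7: issue ADD r3<-Add2  regs: r0:Mul1,r1:1,r2:3,r3:Add2,r4:9
  c8: CDB Add1=7; issue ADD r1<-Add1  regs: r0:Mul1,r1:Add1,r2:3,r3:Add2,r4:9
  c9: -  regs: r0:Mul1,r1:Add1,r2:3,r3:Add2,r4:9
  c10: CDB Add2=16  regs: r0:Mul1,r1:Add1,r2:3,r3:16,r4:9
  c11: CDB Mul1=27  regs: r0:27,r1:Add1,r2:3,r3:16,r4:9
  c12: -  regs: r0:27,r1:Add1,r2:3,r3:16,r4:9
  c13: CDB Add1=43  regs: r0:27,r1:43,r2:3,r3:16,r4:9

STATUS = VALUE 43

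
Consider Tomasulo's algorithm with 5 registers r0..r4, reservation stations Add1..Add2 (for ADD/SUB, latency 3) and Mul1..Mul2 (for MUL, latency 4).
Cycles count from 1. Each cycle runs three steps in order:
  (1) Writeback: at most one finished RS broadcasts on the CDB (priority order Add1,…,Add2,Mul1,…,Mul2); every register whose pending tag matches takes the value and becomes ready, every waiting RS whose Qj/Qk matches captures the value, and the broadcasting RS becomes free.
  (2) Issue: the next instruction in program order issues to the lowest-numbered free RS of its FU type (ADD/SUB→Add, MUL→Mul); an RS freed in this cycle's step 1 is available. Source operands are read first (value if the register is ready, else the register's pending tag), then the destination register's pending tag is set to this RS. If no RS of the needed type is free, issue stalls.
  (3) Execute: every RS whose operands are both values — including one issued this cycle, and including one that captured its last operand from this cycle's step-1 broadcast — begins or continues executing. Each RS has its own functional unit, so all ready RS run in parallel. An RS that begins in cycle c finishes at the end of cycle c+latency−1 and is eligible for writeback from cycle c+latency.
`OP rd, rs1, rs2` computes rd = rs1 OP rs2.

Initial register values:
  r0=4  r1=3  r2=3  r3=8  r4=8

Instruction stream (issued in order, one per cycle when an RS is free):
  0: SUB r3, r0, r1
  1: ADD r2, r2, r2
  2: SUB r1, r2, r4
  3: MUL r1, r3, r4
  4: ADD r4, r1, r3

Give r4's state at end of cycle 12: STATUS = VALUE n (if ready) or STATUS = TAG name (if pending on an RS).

STATUS = VALUE 9

c1: issue SUB r3<-Add1 | r0:4,r1:3,r2:3,r3:Add1,r4:8
c2: issue ADD r2<-Add2 | r0:4,r1:3,r2:Add2,r3:Add1,r4:8
c3: stall | r0:4,r1:3,r2:Add2,r3:Add1,r4:8
c4: CDB Add1=1; issue SUB r1<-Add1 | r0:4,r1:Add1,r2:Add2,r3:1,r4:8
c5: CDB Add2=6; issue MUL r1<-Mul1 | r0:4,r1:Mul1,r2:6,r3:1,r4:8
c6: issue ADD r4<-Add2 | r0:4,r1:Mul1,r2:6,r3:1,r4:Add2
c7: - | r0:4,r1:Mul1,r2:6,r3:1,r4:Add2
c8: CDB Add1=-2 | r0:4,r1:Mul1,r2:6,r3:1,r4:Add2
c9: CDB Mul1=8 | r0:4,r1:8,r2:6,r3:1,r4:Add2
c10: - | r0:4,r1:8,r2:6,r3:1,r4:Add2
c11: - | r0:4,r1:8,r2:6,r3:1,r4:Add2
c12: CDB Add2=9 | r0:4,r1:8,r2:6,r3:1,r4:9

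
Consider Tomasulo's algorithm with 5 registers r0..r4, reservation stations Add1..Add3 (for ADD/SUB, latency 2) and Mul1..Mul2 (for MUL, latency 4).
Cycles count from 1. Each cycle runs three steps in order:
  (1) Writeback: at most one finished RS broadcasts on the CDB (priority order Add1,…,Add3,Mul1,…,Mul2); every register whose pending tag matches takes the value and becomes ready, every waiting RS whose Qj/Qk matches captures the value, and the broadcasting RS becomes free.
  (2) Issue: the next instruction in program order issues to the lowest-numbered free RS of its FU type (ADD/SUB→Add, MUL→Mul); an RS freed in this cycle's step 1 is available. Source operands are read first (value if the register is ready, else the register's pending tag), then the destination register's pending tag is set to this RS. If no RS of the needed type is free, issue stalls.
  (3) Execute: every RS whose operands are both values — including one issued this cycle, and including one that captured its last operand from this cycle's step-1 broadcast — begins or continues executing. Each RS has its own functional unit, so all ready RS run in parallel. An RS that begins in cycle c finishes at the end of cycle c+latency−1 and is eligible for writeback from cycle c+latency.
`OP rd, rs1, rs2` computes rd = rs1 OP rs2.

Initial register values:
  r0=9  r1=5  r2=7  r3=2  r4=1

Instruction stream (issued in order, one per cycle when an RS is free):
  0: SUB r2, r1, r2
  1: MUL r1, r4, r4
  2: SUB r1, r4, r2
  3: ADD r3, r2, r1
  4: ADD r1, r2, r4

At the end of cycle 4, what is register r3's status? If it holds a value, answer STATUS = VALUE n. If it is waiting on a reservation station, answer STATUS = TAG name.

c1: issue SUB r2<-Add1 | r0:9,r1:5,r2:Add1,r3:2,r4:1
c2: issue MUL r1<-Mul1 | r0:9,r1:Mul1,r2:Add1,r3:2,r4:1
c3: CDB Add1=-2; issue SUB r1<-Add1 | r0:9,r1:Add1,r2:-2,r3:2,r4:1
c4: issue ADD r3<-Add2 | r0:9,r1:Add1,r2:-2,r3:Add2,r4:1

STATUS = TAG Add2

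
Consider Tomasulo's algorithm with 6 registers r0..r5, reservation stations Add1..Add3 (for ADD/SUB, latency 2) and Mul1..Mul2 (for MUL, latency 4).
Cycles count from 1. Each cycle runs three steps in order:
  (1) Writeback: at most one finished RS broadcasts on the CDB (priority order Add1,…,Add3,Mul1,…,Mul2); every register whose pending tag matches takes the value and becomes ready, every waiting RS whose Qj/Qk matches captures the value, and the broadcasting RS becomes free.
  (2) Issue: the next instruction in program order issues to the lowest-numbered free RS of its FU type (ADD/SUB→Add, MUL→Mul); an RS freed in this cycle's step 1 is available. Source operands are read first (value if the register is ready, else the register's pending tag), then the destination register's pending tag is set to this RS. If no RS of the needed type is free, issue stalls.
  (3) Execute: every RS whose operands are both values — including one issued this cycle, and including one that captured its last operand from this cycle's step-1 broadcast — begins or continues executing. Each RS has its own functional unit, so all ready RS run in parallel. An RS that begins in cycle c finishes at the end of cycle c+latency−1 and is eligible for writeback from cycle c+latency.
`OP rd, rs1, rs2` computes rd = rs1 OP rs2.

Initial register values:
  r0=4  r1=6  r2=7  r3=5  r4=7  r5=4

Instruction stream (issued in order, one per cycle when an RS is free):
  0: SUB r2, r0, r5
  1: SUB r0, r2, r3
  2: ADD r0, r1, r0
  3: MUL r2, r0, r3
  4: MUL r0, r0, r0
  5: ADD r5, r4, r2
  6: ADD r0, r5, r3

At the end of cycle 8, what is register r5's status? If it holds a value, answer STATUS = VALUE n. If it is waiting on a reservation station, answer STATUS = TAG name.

c1: issue SUB r2<-Add1 | r0:4,r1:6,r2:Add1,r3:5,r4:7,r5:4
c2: issue SUB r0<-Add2 | r0:Add2,r1:6,r2:Add1,r3:5,r4:7,r5:4
c3: CDB Add1=0; issue ADD r0<-Add1 | r0:Add1,r1:6,r2:0,r3:5,r4:7,r5:4
c4: issue MUL r2<-Mul1 | r0:Add1,r1:6,r2:Mul1,r3:5,r4:7,r5:4
c5: CDB Add2=-5; issue MUL r0<-Mul2 | r0:Mul2,r1:6,r2:Mul1,r3:5,r4:7,r5:4
c6: issue ADD r5<-Add2 | r0:Mul2,r1:6,r2:Mul1,r3:5,r4:7,r5:Add2
c7: CDB Add1=1; issue ADD r0<-Add1 | r0:Add1,r1:6,r2:Mul1,r3:5,r4:7,r5:Add2
c8: - | r0:Add1,r1:6,r2:Mul1,r3:5,r4:7,r5:Add2

STATUS = TAG Add2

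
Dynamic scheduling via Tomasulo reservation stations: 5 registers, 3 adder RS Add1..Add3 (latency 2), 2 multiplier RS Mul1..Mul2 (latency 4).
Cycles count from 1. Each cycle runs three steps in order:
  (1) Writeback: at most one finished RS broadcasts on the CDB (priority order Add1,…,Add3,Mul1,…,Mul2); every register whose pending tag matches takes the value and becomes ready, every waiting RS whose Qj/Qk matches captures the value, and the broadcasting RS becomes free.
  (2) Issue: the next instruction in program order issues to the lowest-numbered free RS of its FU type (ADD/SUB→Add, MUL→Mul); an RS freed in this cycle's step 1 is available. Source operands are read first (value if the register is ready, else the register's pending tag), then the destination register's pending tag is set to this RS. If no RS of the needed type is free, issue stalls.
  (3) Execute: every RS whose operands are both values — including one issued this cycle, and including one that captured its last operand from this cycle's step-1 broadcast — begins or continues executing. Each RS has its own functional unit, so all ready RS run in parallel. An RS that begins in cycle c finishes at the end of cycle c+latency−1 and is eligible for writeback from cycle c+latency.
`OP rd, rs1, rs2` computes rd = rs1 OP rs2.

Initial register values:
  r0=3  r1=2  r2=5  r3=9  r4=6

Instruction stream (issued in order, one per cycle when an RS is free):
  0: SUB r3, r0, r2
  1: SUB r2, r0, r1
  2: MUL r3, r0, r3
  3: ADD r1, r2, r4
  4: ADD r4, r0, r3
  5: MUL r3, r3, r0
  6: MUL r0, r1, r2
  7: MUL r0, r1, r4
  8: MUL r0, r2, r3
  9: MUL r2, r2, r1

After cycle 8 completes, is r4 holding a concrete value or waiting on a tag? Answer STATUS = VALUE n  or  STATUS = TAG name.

c1: issue SUB r3<-Add1 | r0:3,r1:2,r2:5,r3:Add1,r4:6
c2: issue SUB r2<-Add2 | r0:3,r1:2,r2:Add2,r3:Add1,r4:6
c3: CDB Add1=-2; issue MUL r3<-Mul1 | r0:3,r1:2,r2:Add2,r3:Mul1,r4:6
c4: CDB Add2=1; issue ADD r1<-Add1 | r0:3,r1:Add1,r2:1,r3:Mul1,r4:6
c5: issue ADD r4<-Add2 | r0:3,r1:Add1,r2:1,r3:Mul1,r4:Add2
c6: CDB Add1=7; issue MUL r3<-Mul2 | r0:3,r1:7,r2:1,r3:Mul2,r4:Add2
c7: CDB Mul1=-6; issue MUL r0<-Mul1 | r0:Mul1,r1:7,r2:1,r3:Mul2,r4:Add2
c8: stall | r0:Mul1,r1:7,r2:1,r3:Mul2,r4:Add2

STATUS = TAG Add2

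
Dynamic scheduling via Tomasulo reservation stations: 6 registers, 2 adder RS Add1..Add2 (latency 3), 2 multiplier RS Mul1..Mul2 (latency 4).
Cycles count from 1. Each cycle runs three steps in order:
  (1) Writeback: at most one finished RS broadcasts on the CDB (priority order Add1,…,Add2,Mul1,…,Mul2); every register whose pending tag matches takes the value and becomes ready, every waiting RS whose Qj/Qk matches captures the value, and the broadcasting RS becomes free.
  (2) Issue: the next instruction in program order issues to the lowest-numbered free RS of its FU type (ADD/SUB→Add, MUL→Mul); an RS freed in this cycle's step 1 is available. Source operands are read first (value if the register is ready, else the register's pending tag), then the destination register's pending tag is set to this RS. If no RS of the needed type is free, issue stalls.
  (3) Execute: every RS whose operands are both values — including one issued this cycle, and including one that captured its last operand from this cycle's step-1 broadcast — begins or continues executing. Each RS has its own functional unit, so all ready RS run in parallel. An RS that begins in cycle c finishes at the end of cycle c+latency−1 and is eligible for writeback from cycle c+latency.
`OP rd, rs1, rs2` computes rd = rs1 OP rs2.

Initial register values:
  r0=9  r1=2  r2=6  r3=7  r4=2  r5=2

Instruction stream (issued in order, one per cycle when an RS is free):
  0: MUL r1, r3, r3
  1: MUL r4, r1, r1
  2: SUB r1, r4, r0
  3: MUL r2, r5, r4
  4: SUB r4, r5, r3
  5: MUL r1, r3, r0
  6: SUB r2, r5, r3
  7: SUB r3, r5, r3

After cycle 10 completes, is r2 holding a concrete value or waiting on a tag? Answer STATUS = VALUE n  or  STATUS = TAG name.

STATUS = TAG Mul1

  c1: issue MUL r1<-Mul1  regs: r0:9,r1:Mul1,r2:6,r3:7,r4:2,r5:2
  c2: issue MUL r4<-Mul2  regs: r0:9,r1:Mul1,r2:6,r3:7,r4:Mul2,r5:2
  c3: issue SUB r1<-Add1  regs: r0:9,r1:Add1,r2:6,r3:7,r4:Mul2,r5:2
  c4: stall  regs: r0:9,r1:Add1,r2:6,r3:7,r4:Mul2,r5:2
  c5: CDB Mul1=49; issue MUL r2<-Mul1  regs: r0:9,r1:Add1,r2:Mul1,r3:7,r4:Mul2,r5:2
  c6: issue SUB r4<-Add2  regs: r0:9,r1:Add1,r2:Mul1,r3:7,r4:Add2,r5:2
  c7: stall  regs: r0:9,r1:Add1,r2:Mul1,r3:7,r4:Add2,r5:2
  c8: stall  regs: r0:9,r1:Add1,r2:Mul1,r3:7,r4:Add2,r5:2
  c9: CDB Add2=-5; stall  regs: r0:9,r1:Add1,r2:Mul1,r3:7,r4:-5,r5:2
  c10: CDB Mul2=2401; issue MUL r1<-Mul2  regs: r0:9,r1:Mul2,r2:Mul1,r3:7,r4:-5,r5:2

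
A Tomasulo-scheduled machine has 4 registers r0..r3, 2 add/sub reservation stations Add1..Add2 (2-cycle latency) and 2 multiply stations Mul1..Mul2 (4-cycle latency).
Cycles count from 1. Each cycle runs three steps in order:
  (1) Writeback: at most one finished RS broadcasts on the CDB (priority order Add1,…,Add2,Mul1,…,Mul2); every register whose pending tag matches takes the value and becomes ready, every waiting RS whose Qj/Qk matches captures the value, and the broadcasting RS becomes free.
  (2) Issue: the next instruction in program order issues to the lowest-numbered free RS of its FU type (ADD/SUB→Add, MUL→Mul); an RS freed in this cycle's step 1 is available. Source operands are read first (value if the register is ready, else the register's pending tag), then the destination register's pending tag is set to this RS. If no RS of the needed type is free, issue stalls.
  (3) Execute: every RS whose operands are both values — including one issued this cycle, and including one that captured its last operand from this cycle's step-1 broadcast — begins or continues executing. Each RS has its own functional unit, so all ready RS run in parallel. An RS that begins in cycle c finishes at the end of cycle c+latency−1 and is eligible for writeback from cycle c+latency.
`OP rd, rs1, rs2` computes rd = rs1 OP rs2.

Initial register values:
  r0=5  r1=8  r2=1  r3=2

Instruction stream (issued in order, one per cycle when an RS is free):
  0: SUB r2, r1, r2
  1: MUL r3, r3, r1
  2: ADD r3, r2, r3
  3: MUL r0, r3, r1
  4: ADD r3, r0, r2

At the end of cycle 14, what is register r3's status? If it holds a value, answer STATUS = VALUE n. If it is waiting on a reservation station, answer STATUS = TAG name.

STATUS = VALUE 191

c1: issue SUB r2<-Add1 | r0:5,r1:8,r2:Add1,r3:2
c2: issue MUL r3<-Mul1 | r0:5,r1:8,r2:Add1,r3:Mul1
c3: CDB Add1=7; issue ADD r3<-Add1 | r0:5,r1:8,r2:7,r3:Add1
c4: issue MUL r0<-Mul2 | r0:Mul2,r1:8,r2:7,r3:Add1
c5: issue ADD r3<-Add2 | r0:Mul2,r1:8,r2:7,r3:Add2
c6: CDB Mul1=16 | r0:Mul2,r1:8,r2:7,r3:Add2
c7: - | r0:Mul2,r1:8,r2:7,r3:Add2
c8: CDB Add1=23 | r0:Mul2,r1:8,r2:7,r3:Add2
c9: - | r0:Mul2,r1:8,r2:7,r3:Add2
c10: - | r0:Mul2,r1:8,r2:7,r3:Add2
c11: - | r0:Mul2,r1:8,r2:7,r3:Add2
c12: CDB Mul2=184 | r0:184,r1:8,r2:7,r3:Add2
c13: - | r0:184,r1:8,r2:7,r3:Add2
c14: CDB Add2=191 | r0:184,r1:8,r2:7,r3:191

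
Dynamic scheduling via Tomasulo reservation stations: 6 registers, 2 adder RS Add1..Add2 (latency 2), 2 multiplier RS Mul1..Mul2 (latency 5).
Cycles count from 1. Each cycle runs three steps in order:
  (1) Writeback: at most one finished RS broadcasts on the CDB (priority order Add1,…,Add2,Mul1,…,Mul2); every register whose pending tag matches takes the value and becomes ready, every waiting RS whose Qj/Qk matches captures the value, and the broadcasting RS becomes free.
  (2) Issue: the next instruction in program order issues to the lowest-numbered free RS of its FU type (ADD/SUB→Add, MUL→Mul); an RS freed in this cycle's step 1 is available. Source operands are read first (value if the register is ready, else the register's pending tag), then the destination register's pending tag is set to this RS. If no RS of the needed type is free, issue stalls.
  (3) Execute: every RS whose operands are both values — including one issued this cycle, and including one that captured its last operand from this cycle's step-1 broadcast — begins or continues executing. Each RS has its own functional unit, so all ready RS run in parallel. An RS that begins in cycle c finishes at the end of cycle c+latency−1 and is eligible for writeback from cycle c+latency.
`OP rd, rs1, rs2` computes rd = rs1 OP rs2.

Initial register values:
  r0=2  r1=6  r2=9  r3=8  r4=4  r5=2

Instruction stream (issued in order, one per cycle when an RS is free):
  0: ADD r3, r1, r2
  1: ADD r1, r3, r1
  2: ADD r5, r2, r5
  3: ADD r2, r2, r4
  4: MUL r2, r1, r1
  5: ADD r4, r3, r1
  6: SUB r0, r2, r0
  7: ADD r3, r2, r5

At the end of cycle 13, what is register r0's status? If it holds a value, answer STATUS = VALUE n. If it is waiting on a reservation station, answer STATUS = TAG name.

STATUS = TAG Add2

cycle 1: issue ADD r3<-Add1 // r0:2,r1:6,r2:9,r3:Add1,r4:4,r5:2
cycle 2: issue ADD r1<-Add2 // r0:2,r1:Add2,r2:9,r3:Add1,r4:4,r5:2
cycle 3: CDB Add1=15; issue ADD r5<-Add1 // r0:2,r1:Add2,r2:9,r3:15,r4:4,r5:Add1
cycle 4: stall // r0:2,r1:Add2,r2:9,r3:15,r4:4,r5:Add1
cycle 5: CDB Add1=11; issue ADD r2<-Add1 // r0:2,r1:Add2,r2:Add1,r3:15,r4:4,r5:11
cycle 6: CDB Add2=21; issue MUL r2<-Mul1 // r0:2,r1:21,r2:Mul1,r3:15,r4:4,r5:11
cycle 7: CDB Add1=13; issue ADD r4<-Add1 // r0:2,r1:21,r2:Mul1,r3:15,r4:Add1,r5:11
cycle 8: issue SUB r0<-Add2 // r0:Add2,r1:21,r2:Mul1,r3:15,r4:Add1,r5:11
cycle 9: CDB Add1=36; issue ADD r3<-Add1 // r0:Add2,r1:21,r2:Mul1,r3:Add1,r4:36,r5:11
cycle 10: - // r0:Add2,r1:21,r2:Mul1,r3:Add1,r4:36,r5:11
cycle 11: CDB Mul1=441 // r0:Add2,r1:21,r2:441,r3:Add1,r4:36,r5:11
cycle 12: - // r0:Add2,r1:21,r2:441,r3:Add1,r4:36,r5:11
cycle 13: CDB Add1=452 // r0:Add2,r1:21,r2:441,r3:452,r4:36,r5:11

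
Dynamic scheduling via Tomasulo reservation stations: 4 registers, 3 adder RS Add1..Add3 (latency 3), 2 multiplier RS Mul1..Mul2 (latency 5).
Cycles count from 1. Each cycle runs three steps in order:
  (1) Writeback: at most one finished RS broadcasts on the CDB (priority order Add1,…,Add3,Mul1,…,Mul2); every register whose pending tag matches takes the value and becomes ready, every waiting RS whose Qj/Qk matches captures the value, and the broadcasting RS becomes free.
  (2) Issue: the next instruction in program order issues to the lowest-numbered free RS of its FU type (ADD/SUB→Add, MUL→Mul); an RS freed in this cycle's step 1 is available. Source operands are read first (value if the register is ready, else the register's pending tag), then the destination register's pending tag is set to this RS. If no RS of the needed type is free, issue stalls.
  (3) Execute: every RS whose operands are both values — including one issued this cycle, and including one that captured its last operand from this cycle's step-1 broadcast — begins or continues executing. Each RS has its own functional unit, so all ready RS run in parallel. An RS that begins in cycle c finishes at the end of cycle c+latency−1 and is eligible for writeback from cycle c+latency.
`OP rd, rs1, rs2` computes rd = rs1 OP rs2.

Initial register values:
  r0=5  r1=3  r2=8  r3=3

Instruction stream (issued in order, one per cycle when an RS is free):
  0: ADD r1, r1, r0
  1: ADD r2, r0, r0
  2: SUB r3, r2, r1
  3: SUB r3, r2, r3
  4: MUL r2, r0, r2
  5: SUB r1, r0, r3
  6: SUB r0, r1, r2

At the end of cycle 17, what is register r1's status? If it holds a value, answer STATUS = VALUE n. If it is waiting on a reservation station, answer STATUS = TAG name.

STATUS = VALUE -3

  c1: issue ADD r1<-Add1  regs: r0:5,r1:Add1,r2:8,r3:3
  c2: issue ADD r2<-Add2  regs: r0:5,r1:Add1,r2:Add2,r3:3
  c3: issue SUB r3<-Add3  regs: r0:5,r1:Add1,r2:Add2,r3:Add3
  c4: CDB Add1=8; issue SUB r3<-Add1  regs: r0:5,r1:8,r2:Add2,r3:Add1
  c5: CDB Add2=10; issue MUL r2<-Mul1  regs: r0:5,r1:8,r2:Mul1,r3:Add1
  c6: issue SUB r1<-Add2  regs: r0:5,r1:Add2,r2:Mul1,r3:Add1
  c7: stall  regs: r0:5,r1:Add2,r2:Mul1,r3:Add1
  c8: CDB Add3=2; issue SUB r0<-Add3  regs: r0:Add3,r1:Add2,r2:Mul1,r3:Add1
  c9: -  regs: r0:Add3,r1:Add2,r2:Mul1,r3:Add1
  c10: CDB Mul1=50  regs: r0:Add3,r1:Add2,r2:50,r3:Add1
  c11: CDB Add1=8  regs: r0:Add3,r1:Add2,r2:50,r3:8
  c12: -  regs: r0:Add3,r1:Add2,r2:50,r3:8
  c13: -  regs: r0:Add3,r1:Add2,r2:50,r3:8
  c14: CDB Add2=-3  regs: r0:Add3,r1:-3,r2:50,r3:8
  c15: -  regs: r0:Add3,r1:-3,r2:50,r3:8
  c16: -  regs: r0:Add3,r1:-3,r2:50,r3:8
  c17: CDB Add3=-53  regs: r0:-53,r1:-3,r2:50,r3:8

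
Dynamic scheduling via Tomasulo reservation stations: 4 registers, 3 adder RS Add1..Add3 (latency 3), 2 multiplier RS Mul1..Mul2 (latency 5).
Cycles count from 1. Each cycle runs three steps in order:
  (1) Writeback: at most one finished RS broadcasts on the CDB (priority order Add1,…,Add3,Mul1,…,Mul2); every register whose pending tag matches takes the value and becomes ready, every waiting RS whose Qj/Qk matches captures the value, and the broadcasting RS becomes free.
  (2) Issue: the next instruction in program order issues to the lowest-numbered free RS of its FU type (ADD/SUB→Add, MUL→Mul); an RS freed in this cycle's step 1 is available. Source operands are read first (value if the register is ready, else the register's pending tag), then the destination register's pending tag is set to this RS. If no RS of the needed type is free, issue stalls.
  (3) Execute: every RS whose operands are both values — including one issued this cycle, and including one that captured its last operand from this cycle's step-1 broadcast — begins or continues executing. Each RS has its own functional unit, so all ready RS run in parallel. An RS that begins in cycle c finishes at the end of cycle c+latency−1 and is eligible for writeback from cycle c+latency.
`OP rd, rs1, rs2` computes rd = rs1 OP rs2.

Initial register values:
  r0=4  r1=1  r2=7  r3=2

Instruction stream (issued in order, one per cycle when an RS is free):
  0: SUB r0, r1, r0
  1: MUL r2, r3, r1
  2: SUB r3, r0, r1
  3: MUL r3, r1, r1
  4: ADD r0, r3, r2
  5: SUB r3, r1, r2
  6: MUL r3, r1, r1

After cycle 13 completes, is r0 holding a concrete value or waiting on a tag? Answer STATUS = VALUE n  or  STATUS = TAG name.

STATUS = VALUE 3

c1: issue SUB r0<-Add1 | r0:Add1,r1:1,r2:7,r3:2
c2: issue MUL r2<-Mul1 | r0:Add1,r1:1,r2:Mul1,r3:2
c3: issue SUB r3<-Add2 | r0:Add1,r1:1,r2:Mul1,r3:Add2
c4: CDB Add1=-3; issue MUL r3<-Mul2 | r0:-3,r1:1,r2:Mul1,r3:Mul2
c5: issue ADD r0<-Add1 | r0:Add1,r1:1,r2:Mul1,r3:Mul2
c6: issue SUB r3<-Add3 | r0:Add1,r1:1,r2:Mul1,r3:Add3
c7: CDB Add2=-4; stall | r0:Add1,r1:1,r2:Mul1,r3:Add3
c8: CDB Mul1=2; issue MUL r3<-Mul1 | r0:Add1,r1:1,r2:2,r3:Mul1
c9: CDB Mul2=1 | r0:Add1,r1:1,r2:2,r3:Mul1
c10: - | r0:Add1,r1:1,r2:2,r3:Mul1
c11: CDB Add3=-1 | r0:Add1,r1:1,r2:2,r3:Mul1
c12: CDB Add1=3 | r0:3,r1:1,r2:2,r3:Mul1
c13: CDB Mul1=1 | r0:3,r1:1,r2:2,r3:1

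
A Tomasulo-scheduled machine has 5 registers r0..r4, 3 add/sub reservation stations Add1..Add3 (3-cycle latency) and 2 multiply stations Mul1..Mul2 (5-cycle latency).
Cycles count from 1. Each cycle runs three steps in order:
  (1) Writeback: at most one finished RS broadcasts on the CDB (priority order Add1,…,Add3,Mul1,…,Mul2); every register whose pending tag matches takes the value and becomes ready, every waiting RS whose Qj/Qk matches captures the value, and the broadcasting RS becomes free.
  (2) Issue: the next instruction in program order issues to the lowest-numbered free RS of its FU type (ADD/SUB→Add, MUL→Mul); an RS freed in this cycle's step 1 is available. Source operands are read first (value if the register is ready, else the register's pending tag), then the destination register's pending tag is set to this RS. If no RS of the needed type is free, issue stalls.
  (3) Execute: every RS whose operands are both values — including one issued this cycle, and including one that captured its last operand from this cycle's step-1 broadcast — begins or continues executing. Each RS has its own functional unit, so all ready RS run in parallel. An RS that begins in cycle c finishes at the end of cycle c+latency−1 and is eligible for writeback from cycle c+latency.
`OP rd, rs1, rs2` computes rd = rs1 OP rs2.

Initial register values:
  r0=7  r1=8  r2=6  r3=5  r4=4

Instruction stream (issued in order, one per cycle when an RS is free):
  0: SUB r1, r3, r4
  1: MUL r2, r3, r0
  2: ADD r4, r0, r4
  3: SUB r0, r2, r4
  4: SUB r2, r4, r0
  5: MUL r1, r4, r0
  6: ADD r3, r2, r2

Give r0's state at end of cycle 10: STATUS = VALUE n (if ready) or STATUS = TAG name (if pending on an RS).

  c1: issue SUB r1<-Add1  regs: r0:7,r1:Add1,r2:6,r3:5,r4:4
  c2: issue MUL r2<-Mul1  regs: r0:7,r1:Add1,r2:Mul1,r3:5,r4:4
  c3: issue ADD r4<-Add2  regs: r0:7,r1:Add1,r2:Mul1,r3:5,r4:Add2
  c4: CDB Add1=1; issue SUB r0<-Add1  regs: r0:Add1,r1:1,r2:Mul1,r3:5,r4:Add2
  c5: issue SUB r2<-Add3  regs: r0:Add1,r1:1,r2:Add3,r3:5,r4:Add2
  c6: CDB Add2=11; issue MUL r1<-Mul2  regs: r0:Add1,r1:Mul2,r2:Add3,r3:5,r4:11
  c7: CDB Mul1=35; issue ADD r3<-Add2  regs: r0:Add1,r1:Mul2,r2:Add3,r3:Add2,r4:11
  c8: -  regs: r0:Add1,r1:Mul2,r2:Add3,r3:Add2,r4:11
  c9: -  regs: r0:Add1,r1:Mul2,r2:Add3,r3:Add2,r4:11
  c10: CDB Add1=24  regs: r0:24,r1:Mul2,r2:Add3,r3:Add2,r4:11

STATUS = VALUE 24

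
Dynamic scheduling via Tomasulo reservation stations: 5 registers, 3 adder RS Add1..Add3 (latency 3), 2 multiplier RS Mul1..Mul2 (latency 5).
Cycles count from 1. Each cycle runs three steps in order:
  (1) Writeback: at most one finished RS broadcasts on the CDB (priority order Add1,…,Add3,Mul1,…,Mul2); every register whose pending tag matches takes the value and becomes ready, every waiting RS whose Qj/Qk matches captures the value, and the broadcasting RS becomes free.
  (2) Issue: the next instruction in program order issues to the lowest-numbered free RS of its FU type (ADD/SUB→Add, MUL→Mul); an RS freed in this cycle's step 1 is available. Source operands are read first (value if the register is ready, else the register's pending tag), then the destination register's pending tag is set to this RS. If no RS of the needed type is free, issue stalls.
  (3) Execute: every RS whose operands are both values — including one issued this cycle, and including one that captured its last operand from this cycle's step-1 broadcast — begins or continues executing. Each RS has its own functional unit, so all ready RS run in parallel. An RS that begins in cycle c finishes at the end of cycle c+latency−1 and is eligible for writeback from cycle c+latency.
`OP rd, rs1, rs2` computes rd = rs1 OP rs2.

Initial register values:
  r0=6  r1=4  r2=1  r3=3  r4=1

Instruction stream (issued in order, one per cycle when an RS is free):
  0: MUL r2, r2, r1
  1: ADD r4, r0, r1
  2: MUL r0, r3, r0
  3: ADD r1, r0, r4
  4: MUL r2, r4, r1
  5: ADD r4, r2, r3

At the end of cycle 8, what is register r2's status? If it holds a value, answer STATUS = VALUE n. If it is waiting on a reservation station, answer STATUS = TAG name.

cycle 1: issue MUL r2<-Mul1 // r0:6,r1:4,r2:Mul1,r3:3,r4:1
cycle 2: issue ADD r4<-Add1 // r0:6,r1:4,r2:Mul1,r3:3,r4:Add1
cycle 3: issue MUL r0<-Mul2 // r0:Mul2,r1:4,r2:Mul1,r3:3,r4:Add1
cycle 4: issue ADD r1<-Add2 // r0:Mul2,r1:Add2,r2:Mul1,r3:3,r4:Add1
cycle 5: CDB Add1=10; stall // r0:Mul2,r1:Add2,r2:Mul1,r3:3,r4:10
cycle 6: CDB Mul1=4; issue MUL r2<-Mul1 // r0:Mul2,r1:Add2,r2:Mul1,r3:3,r4:10
cycle 7: issue ADD r4<-Add1 // r0:Mul2,r1:Add2,r2:Mul1,r3:3,r4:Add1
cycle 8: CDB Mul2=18 // r0:18,r1:Add2,r2:Mul1,r3:3,r4:Add1

STATUS = TAG Mul1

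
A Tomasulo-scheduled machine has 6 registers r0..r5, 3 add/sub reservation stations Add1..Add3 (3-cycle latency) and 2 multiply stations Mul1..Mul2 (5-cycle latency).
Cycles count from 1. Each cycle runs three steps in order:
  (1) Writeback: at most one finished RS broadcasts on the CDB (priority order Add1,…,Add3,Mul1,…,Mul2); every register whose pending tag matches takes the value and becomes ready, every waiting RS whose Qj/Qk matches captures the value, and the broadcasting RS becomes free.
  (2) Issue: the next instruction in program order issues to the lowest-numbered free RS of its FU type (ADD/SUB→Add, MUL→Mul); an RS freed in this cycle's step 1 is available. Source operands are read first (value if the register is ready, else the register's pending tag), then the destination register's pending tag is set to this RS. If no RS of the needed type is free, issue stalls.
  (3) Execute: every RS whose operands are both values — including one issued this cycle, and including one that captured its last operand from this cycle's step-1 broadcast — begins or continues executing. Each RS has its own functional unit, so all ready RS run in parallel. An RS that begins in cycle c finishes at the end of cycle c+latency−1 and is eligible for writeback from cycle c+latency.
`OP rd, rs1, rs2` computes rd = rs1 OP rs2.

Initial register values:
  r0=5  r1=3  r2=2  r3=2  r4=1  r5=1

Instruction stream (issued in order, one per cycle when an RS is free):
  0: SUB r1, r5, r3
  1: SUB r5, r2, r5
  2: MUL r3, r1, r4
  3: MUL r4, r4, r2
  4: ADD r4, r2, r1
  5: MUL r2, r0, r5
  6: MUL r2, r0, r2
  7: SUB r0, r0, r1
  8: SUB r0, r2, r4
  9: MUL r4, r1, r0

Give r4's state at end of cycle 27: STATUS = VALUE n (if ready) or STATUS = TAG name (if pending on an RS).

STATUS = TAG Mul1

  c1: issue SUB r1<-Add1  regs: r0:5,r1:Add1,r2:2,r3:2,r4:1,r5:1
  c2: issue SUB r5<-Add2  regs: r0:5,r1:Add1,r2:2,r3:2,r4:1,r5:Add2
  c3: issue MUL r3<-Mul1  regs: r0:5,r1:Add1,r2:2,r3:Mul1,r4:1,r5:Add2
  c4: CDB Add1=-1; issue MUL r4<-Mul2  regs: r0:5,r1:-1,r2:2,r3:Mul1,r4:Mul2,r5:Add2
  c5: CDB Add2=1; issue ADD r4<-Add1  regs: r0:5,r1:-1,r2:2,r3:Mul1,r4:Add1,r5:1
  c6: stall  regs: r0:5,r1:-1,r2:2,r3:Mul1,r4:Add1,r5:1
  c7: stall  regs: r0:5,r1:-1,r2:2,r3:Mul1,r4:Add1,r5:1
  c8: CDB Add1=1; stall  regs: r0:5,r1:-1,r2:2,r3:Mul1,r4:1,r5:1
  c9: CDB Mul1=-1; issue MUL r2<-Mul1  regs: r0:5,r1:-1,r2:Mul1,r3:-1,r4:1,r5:1
  c10: CDB Mul2=2; issue MUL r2<-Mul2  regs: r0:5,r1:-1,r2:Mul2,r3:-1,r4:1,r5:1
  c11: issue SUB r0<-Add1  regs: r0:Add1,r1:-1,r2:Mul2,r3:-1,r4:1,r5:1
  c12: issue SUB r0<-Add2  regs: r0:Add2,r1:-1,r2:Mul2,r3:-1,r4:1,r5:1
  c13: stall  regs: r0:Add2,r1:-1,r2:Mul2,r3:-1,r4:1,r5:1
  c14: CDB Add1=6; stall  regs: r0:Add2,r1:-1,r2:Mul2,r3:-1,r4:1,r5:1
  c15: CDB Mul1=5; issue MUL r4<-Mul1  regs: r0:Add2,r1:-1,r2:Mul2,r3:-1,r4:Mul1,r5:1
  c16: -  regs: r0:Add2,r1:-1,r2:Mul2,r3:-1,r4:Mul1,r5:1
  c17: -  regs: r0:Add2,r1:-1,r2:Mul2,r3:-1,r4:Mul1,r5:1
  c18: -  regs: r0:Add2,r1:-1,r2:Mul2,r3:-1,r4:Mul1,r5:1
  c19: -  regs: r0:Add2,r1:-1,r2:Mul2,r3:-1,r4:Mul1,r5:1
  c20: CDB Mul2=25  regs: r0:Add2,r1:-1,r2:25,r3:-1,r4:Mul1,r5:1
  c21: -  regs: r0:Add2,r1:-1,r2:25,r3:-1,r4:Mul1,r5:1
  c22: -  regs: r0:Add2,r1:-1,r2:25,r3:-1,r4:Mul1,r5:1
  c23: CDB Add2=24  regs: r0:24,r1:-1,r2:25,r3:-1,r4:Mul1,r5:1
  c24: -  regs: r0:24,r1:-1,r2:25,r3:-1,r4:Mul1,r5:1
  c25: -  regs: r0:24,r1:-1,r2:25,r3:-1,r4:Mul1,r5:1
  c26: -  regs: r0:24,r1:-1,r2:25,r3:-1,r4:Mul1,r5:1
  c27: -  regs: r0:24,r1:-1,r2:25,r3:-1,r4:Mul1,r5:1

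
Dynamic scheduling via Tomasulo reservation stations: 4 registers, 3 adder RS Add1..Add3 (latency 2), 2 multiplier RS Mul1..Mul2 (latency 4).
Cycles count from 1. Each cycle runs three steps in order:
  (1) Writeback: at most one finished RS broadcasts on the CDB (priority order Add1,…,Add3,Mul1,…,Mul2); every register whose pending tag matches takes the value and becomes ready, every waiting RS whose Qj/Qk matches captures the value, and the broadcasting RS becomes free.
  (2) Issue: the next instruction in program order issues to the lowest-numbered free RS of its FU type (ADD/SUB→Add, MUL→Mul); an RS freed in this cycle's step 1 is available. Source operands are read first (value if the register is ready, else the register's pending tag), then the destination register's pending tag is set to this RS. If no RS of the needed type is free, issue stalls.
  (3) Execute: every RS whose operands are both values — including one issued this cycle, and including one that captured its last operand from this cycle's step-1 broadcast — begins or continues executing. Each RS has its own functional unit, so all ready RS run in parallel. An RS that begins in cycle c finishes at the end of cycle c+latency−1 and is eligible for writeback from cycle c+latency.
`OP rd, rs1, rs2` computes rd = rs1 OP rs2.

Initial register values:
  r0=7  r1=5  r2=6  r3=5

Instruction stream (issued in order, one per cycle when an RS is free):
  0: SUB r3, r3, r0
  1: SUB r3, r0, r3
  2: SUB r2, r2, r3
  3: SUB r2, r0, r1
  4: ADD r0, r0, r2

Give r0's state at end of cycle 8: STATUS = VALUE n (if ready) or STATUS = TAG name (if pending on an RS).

STATUS = VALUE 9

cycle 1: issue SUB r3<-Add1 // r0:7,r1:5,r2:6,r3:Add1
cycle 2: issue SUB r3<-Add2 // r0:7,r1:5,r2:6,r3:Add2
cycle 3: CDB Add1=-2; issue SUB r2<-Add1 // r0:7,r1:5,r2:Add1,r3:Add2
cycle 4: issue SUB r2<-Add3 // r0:7,r1:5,r2:Add3,r3:Add2
cycle 5: CDB Add2=9; issue ADD r0<-Add2 // r0:Add2,r1:5,r2:Add3,r3:9
cycle 6: CDB Add3=2 // r0:Add2,r1:5,r2:2,r3:9
cycle 7: CDB Add1=-3 // r0:Add2,r1:5,r2:2,r3:9
cycle 8: CDB Add2=9 // r0:9,r1:5,r2:2,r3:9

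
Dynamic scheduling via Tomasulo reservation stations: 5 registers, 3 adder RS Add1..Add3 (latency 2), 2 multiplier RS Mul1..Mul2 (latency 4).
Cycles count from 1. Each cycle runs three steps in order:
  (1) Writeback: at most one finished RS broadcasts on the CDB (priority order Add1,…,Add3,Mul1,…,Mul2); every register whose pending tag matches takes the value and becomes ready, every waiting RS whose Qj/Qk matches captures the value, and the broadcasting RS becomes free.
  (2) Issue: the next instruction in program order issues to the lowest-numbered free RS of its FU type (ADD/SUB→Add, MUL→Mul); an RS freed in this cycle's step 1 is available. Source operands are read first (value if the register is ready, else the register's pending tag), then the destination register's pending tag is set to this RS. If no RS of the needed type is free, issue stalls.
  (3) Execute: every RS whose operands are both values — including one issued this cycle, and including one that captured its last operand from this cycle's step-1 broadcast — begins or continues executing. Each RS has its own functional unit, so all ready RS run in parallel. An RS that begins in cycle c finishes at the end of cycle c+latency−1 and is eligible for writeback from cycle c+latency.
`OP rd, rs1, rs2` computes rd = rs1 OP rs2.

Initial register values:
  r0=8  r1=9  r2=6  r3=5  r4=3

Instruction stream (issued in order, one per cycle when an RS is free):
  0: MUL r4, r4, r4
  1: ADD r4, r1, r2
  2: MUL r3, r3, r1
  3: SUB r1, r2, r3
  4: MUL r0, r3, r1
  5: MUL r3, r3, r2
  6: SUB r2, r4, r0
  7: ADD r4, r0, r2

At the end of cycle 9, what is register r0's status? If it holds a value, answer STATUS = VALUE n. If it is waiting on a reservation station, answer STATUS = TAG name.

STATUS = TAG Mul1

  c1: issue MUL r4<-Mul1  regs: r0:8,r1:9,r2:6,r3:5,r4:Mul1
  c2: issue ADD r4<-Add1  regs: r0:8,r1:9,r2:6,r3:5,r4:Add1
  c3: issue MUL r3<-Mul2  regs: r0:8,r1:9,r2:6,r3:Mul2,r4:Add1
  c4: CDB Add1=15; issue SUB r1<-Add1  regs: r0:8,r1:Add1,r2:6,r3:Mul2,r4:15
  c5: CDB Mul1=9; issue MUL r0<-Mul1  regs: r0:Mul1,r1:Add1,r2:6,r3:Mul2,r4:15
  c6: stall  regs: r0:Mul1,r1:Add1,r2:6,r3:Mul2,r4:15
  c7: CDB Mul2=45; issue MUL r3<-Mul2  regs: r0:Mul1,r1:Add1,r2:6,r3:Mul2,r4:15
  c8: issue SUB r2<-Add2  regs: r0:Mul1,r1:Add1,r2:Add2,r3:Mul2,r4:15
  c9: CDB Add1=-39; issue ADD r4<-Add1  regs: r0:Mul1,r1:-39,r2:Add2,r3:Mul2,r4:Add1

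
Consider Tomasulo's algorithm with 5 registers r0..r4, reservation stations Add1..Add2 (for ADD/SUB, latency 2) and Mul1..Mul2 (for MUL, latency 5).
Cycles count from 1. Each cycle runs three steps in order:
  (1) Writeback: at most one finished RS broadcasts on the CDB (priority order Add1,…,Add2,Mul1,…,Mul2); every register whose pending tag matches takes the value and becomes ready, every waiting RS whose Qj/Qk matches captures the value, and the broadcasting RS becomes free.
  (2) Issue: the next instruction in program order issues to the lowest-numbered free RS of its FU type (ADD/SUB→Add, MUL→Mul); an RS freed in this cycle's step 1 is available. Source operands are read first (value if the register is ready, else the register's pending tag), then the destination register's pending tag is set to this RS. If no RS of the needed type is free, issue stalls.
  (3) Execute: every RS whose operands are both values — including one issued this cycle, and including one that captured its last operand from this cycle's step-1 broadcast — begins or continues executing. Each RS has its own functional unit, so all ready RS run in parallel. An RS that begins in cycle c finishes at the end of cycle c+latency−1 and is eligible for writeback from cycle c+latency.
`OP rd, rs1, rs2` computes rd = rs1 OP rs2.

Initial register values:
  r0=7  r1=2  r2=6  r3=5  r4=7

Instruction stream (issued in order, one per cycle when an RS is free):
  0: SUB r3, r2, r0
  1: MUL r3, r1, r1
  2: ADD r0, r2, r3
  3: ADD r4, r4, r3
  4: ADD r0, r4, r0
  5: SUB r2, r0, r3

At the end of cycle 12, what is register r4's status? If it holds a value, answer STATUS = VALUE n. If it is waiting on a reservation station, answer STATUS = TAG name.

STATUS = VALUE 11

cycle 1: issue SUB r3<-Add1 // r0:7,r1:2,r2:6,r3:Add1,r4:7
cycle 2: issue MUL r3<-Mul1 // r0:7,r1:2,r2:6,r3:Mul1,r4:7
cycle 3: CDB Add1=-1; issue ADD r0<-Add1 // r0:Add1,r1:2,r2:6,r3:Mul1,r4:7
cycle 4: issue ADD r4<-Add2 // r0:Add1,r1:2,r2:6,r3:Mul1,r4:Add2
cycle 5: stall // r0:Add1,r1:2,r2:6,r3:Mul1,r4:Add2
cycle 6: stall // r0:Add1,r1:2,r2:6,r3:Mul1,r4:Add2
cycle 7: CDB Mul1=4; stall // r0:Add1,r1:2,r2:6,r3:4,r4:Add2
cycle 8: stall // r0:Add1,r1:2,r2:6,r3:4,r4:Add2
cycle 9: CDB Add1=10; issue ADD r0<-Add1 // r0:Add1,r1:2,r2:6,r3:4,r4:Add2
cycle 10: CDB Add2=11; issue SUB r2<-Add2 // r0:Add1,r1:2,r2:Add2,r3:4,r4:11
cycle 11: - // r0:Add1,r1:2,r2:Add2,r3:4,r4:11
cycle 12: CDB Add1=21 // r0:21,r1:2,r2:Add2,r3:4,r4:11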